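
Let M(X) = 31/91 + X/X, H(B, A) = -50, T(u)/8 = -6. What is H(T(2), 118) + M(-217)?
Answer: -4428/91 ≈ -48.659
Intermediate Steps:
T(u) = -48 (T(u) = 8*(-6) = -48)
M(X) = 122/91 (M(X) = 31*(1/91) + 1 = 31/91 + 1 = 122/91)
H(T(2), 118) + M(-217) = -50 + 122/91 = -4428/91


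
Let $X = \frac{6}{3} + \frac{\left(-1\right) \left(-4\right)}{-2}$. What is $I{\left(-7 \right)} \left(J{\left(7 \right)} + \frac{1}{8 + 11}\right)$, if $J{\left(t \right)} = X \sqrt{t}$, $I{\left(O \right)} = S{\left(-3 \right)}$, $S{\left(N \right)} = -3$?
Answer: $- \frac{3}{19} \approx -0.15789$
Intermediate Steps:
$X = 0$ ($X = 6 \cdot \frac{1}{3} + 4 \left(- \frac{1}{2}\right) = 2 - 2 = 0$)
$I{\left(O \right)} = -3$
$J{\left(t \right)} = 0$ ($J{\left(t \right)} = 0 \sqrt{t} = 0$)
$I{\left(-7 \right)} \left(J{\left(7 \right)} + \frac{1}{8 + 11}\right) = - 3 \left(0 + \frac{1}{8 + 11}\right) = - 3 \left(0 + \frac{1}{19}\right) = \left(-3\right) \frac{1}{19} = - \frac{3}{19}$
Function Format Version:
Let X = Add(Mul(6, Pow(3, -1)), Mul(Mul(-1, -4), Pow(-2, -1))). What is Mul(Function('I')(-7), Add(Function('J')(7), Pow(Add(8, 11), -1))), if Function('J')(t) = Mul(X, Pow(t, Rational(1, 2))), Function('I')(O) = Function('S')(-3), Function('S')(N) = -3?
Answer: Rational(-3, 19) ≈ -0.15789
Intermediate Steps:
X = 0 (X = Add(Mul(6, Rational(1, 3)), Mul(4, Rational(-1, 2))) = Add(2, -2) = 0)
Function('I')(O) = -3
Function('J')(t) = 0 (Function('J')(t) = Mul(0, Pow(t, Rational(1, 2))) = 0)
Mul(Function('I')(-7), Add(Function('J')(7), Pow(Add(8, 11), -1))) = Mul(-3, Add(0, Pow(Add(8, 11), -1))) = Mul(-3, Add(0, Pow(19, -1))) = Mul(-3, Add(0, Rational(1, 19))) = Mul(-3, Rational(1, 19)) = Rational(-3, 19)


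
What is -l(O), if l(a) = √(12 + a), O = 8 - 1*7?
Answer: -√13 ≈ -3.6056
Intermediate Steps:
O = 1 (O = 8 - 7 = 1)
-l(O) = -√(12 + 1) = -√13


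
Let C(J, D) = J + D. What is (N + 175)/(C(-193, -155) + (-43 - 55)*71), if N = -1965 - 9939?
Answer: 11729/7306 ≈ 1.6054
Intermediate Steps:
N = -11904
C(J, D) = D + J
(N + 175)/(C(-193, -155) + (-43 - 55)*71) = (-11904 + 175)/((-155 - 193) + (-43 - 55)*71) = -11729/(-348 - 98*71) = -11729/(-348 - 6958) = -11729/(-7306) = -11729*(-1/7306) = 11729/7306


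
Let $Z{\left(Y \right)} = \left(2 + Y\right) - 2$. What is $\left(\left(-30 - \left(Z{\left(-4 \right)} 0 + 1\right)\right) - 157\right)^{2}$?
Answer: $35344$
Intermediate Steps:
$Z{\left(Y \right)} = Y$
$\left(\left(-30 - \left(Z{\left(-4 \right)} 0 + 1\right)\right) - 157\right)^{2} = \left(\left(-30 - \left(\left(-4\right) 0 + 1\right)\right) - 157\right)^{2} = \left(\left(-30 - \left(0 + 1\right)\right) - 157\right)^{2} = \left(\left(-30 - 1\right) - 157\right)^{2} = \left(-31 - 157\right)^{2} = \left(-188\right)^{2} = 35344$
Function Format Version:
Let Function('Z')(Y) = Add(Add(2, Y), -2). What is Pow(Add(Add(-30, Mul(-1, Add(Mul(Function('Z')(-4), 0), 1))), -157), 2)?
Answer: 35344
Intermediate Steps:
Function('Z')(Y) = Y
Pow(Add(Add(-30, Mul(-1, Add(Mul(Function('Z')(-4), 0), 1))), -157), 2) = Pow(Add(Add(-30, Mul(-1, Add(Mul(-4, 0), 1))), -157), 2) = Pow(Add(Add(-30, Mul(-1, Add(0, 1))), -157), 2) = Pow(Add(Add(-30, Mul(-1, 1)), -157), 2) = Pow(Add(Add(-30, -1), -157), 2) = Pow(Add(-31, -157), 2) = Pow(-188, 2) = 35344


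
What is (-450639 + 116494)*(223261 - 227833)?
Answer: 1527710940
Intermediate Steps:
(-450639 + 116494)*(223261 - 227833) = -334145*(-4572) = 1527710940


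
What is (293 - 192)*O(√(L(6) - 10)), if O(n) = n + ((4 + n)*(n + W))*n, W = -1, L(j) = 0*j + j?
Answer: -1212 - 1414*I ≈ -1212.0 - 1414.0*I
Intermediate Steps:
L(j) = j (L(j) = 0 + j = j)
O(n) = n + n*(-1 + n)*(4 + n) (O(n) = n + ((4 + n)*(n - 1))*n = n + ((4 + n)*(-1 + n))*n = n + ((-1 + n)*(4 + n))*n = n + n*(-1 + n)*(4 + n))
(293 - 192)*O(√(L(6) - 10)) = (293 - 192)*(√(6 - 10)*(-3 + (√(6 - 10))² + 3*√(6 - 10))) = 101*(√(-4)*(-3 + (√(-4))² + 3*√(-4))) = 101*((2*I)*(-3 + (2*I)² + 3*(2*I))) = 101*((2*I)*(-3 - 4 + 6*I)) = 101*((2*I)*(-7 + 6*I)) = 101*(2*I*(-7 + 6*I)) = 202*I*(-7 + 6*I)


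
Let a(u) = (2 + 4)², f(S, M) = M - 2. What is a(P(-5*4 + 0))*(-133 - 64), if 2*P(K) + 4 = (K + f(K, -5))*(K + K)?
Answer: -7092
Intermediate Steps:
f(S, M) = -2 + M
P(K) = -2 + K*(-7 + K) (P(K) = -2 + ((K + (-2 - 5))*(K + K))/2 = -2 + ((K - 7)*(2*K))/2 = -2 + ((-7 + K)*(2*K))/2 = -2 + (2*K*(-7 + K))/2 = -2 + K*(-7 + K))
a(u) = 36 (a(u) = 6² = 36)
a(P(-5*4 + 0))*(-133 - 64) = 36*(-133 - 64) = 36*(-197) = -7092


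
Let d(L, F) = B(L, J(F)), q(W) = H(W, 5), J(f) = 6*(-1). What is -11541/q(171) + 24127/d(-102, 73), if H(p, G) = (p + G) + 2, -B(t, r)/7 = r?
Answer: 952471/1869 ≈ 509.62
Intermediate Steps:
J(f) = -6
B(t, r) = -7*r
H(p, G) = 2 + G + p (H(p, G) = (G + p) + 2 = 2 + G + p)
q(W) = 7 + W (q(W) = 2 + 5 + W = 7 + W)
d(L, F) = 42 (d(L, F) = -7*(-6) = 42)
-11541/q(171) + 24127/d(-102, 73) = -11541/(7 + 171) + 24127/42 = -11541/178 + 24127*(1/42) = -11541*1/178 + 24127/42 = -11541/178 + 24127/42 = 952471/1869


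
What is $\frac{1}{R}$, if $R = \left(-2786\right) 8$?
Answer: $- \frac{1}{22288} \approx -4.4867 \cdot 10^{-5}$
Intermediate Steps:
$R = -22288$
$\frac{1}{R} = \frac{1}{-22288} = - \frac{1}{22288}$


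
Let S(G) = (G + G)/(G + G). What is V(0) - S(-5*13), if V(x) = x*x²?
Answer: -1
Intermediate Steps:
V(x) = x³
S(G) = 1 (S(G) = (2*G)/((2*G)) = (2*G)*(1/(2*G)) = 1)
V(0) - S(-5*13) = 0³ - 1*1 = 0 - 1 = -1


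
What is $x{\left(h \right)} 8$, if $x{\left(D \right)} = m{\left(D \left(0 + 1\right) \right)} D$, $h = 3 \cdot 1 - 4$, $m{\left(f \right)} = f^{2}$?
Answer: $-8$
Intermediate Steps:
$h = -1$ ($h = 3 - 4 = -1$)
$x{\left(D \right)} = D^{3}$ ($x{\left(D \right)} = \left(D \left(0 + 1\right)\right)^{2} D = \left(D 1\right)^{2} D = D^{2} D = D^{3}$)
$x{\left(h \right)} 8 = \left(-1\right)^{3} \cdot 8 = \left(-1\right) 8 = -8$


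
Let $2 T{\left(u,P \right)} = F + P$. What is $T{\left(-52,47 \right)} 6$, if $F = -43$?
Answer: $12$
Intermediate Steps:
$T{\left(u,P \right)} = - \frac{43}{2} + \frac{P}{2}$ ($T{\left(u,P \right)} = \frac{-43 + P}{2} = - \frac{43}{2} + \frac{P}{2}$)
$T{\left(-52,47 \right)} 6 = \left(- \frac{43}{2} + \frac{1}{2} \cdot 47\right) 6 = \left(- \frac{43}{2} + \frac{47}{2}\right) 6 = 2 \cdot 6 = 12$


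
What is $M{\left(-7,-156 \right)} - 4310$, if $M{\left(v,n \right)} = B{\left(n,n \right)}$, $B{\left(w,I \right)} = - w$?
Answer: $-4154$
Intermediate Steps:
$M{\left(v,n \right)} = - n$
$M{\left(-7,-156 \right)} - 4310 = \left(-1\right) \left(-156\right) - 4310 = 156 - 4310 = -4154$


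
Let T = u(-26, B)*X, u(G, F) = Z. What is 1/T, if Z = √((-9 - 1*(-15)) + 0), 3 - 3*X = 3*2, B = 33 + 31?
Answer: -√6/6 ≈ -0.40825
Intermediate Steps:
B = 64
X = -1 (X = 1 - 2 = -1)
Z = √6 (Z = √((-9 + 15) + 0) = √(6 + 0) = √6 ≈ 2.4495)
u(G, F) = √6
T = -√6 (T = √6*(-1) = -√6 ≈ -2.4495)
1/T = 1/(-√6) = -√6/6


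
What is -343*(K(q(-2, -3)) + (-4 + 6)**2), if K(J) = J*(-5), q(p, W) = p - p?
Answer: -1372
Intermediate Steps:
q(p, W) = 0
K(J) = -5*J
-343*(K(q(-2, -3)) + (-4 + 6)**2) = -343*(-5*0 + (-4 + 6)**2) = -343*(0 + 2**2) = -343*(0 + 4) = -343*4 = -1372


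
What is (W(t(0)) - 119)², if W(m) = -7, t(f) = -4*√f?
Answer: 15876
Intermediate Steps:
(W(t(0)) - 119)² = (-7 - 119)² = (-126)² = 15876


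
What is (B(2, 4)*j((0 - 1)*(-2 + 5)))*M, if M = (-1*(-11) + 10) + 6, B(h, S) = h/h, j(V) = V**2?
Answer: 243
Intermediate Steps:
B(h, S) = 1
M = 27 (M = (11 + 10) + 6 = 21 + 6 = 27)
(B(2, 4)*j((0 - 1)*(-2 + 5)))*M = (1*((0 - 1)*(-2 + 5))**2)*27 = (1*(-1*3)**2)*27 = (1*(-3)**2)*27 = (1*9)*27 = 9*27 = 243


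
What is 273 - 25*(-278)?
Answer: 7223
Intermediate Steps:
273 - 25*(-278) = 273 + 6950 = 7223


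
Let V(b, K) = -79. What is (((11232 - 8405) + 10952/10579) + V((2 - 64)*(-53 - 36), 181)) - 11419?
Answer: -91719557/10579 ≈ -8670.0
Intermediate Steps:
(((11232 - 8405) + 10952/10579) + V((2 - 64)*(-53 - 36), 181)) - 11419 = (((11232 - 8405) + 10952/10579) - 79) - 11419 = ((2827 + 10952*(1/10579)) - 79) - 11419 = ((2827 + 10952/10579) - 79) - 11419 = (29917785/10579 - 79) - 11419 = 29082044/10579 - 11419 = -91719557/10579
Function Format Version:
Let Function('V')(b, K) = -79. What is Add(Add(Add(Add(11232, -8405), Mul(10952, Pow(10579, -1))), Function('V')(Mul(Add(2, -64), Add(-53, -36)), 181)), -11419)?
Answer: Rational(-91719557, 10579) ≈ -8670.0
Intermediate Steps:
Add(Add(Add(Add(11232, -8405), Mul(10952, Pow(10579, -1))), Function('V')(Mul(Add(2, -64), Add(-53, -36)), 181)), -11419) = Add(Add(Add(Add(11232, -8405), Mul(10952, Pow(10579, -1))), -79), -11419) = Add(Add(Add(2827, Mul(10952, Rational(1, 10579))), -79), -11419) = Add(Add(Add(2827, Rational(10952, 10579)), -79), -11419) = Add(Add(Rational(29917785, 10579), -79), -11419) = Add(Rational(29082044, 10579), -11419) = Rational(-91719557, 10579)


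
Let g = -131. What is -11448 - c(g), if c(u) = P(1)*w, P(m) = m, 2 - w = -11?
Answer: -11461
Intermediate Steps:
w = 13 (w = 2 - 1*(-11) = 2 + 11 = 13)
c(u) = 13 (c(u) = 1*13 = 13)
-11448 - c(g) = -11448 - 1*13 = -11448 - 13 = -11461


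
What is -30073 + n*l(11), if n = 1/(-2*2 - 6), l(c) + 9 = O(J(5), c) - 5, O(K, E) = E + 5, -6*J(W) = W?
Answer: -150366/5 ≈ -30073.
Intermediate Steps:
J(W) = -W/6
O(K, E) = 5 + E
l(c) = -9 + c (l(c) = -9 + ((5 + c) - 5) = -9 + c)
n = -1/10 (n = 1/(-4 - 6) = 1/(-10) = -1/10 ≈ -0.10000)
-30073 + n*l(11) = -30073 - (-9 + 11)/10 = -30073 - 1/10*2 = -30073 - 1/5 = -150366/5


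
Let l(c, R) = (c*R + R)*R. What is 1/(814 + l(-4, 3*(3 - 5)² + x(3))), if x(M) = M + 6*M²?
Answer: -1/13469 ≈ -7.4245e-5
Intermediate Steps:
l(c, R) = R*(R + R*c) (l(c, R) = (R*c + R)*R = (R + R*c)*R = R*(R + R*c))
1/(814 + l(-4, 3*(3 - 5)² + x(3))) = 1/(814 + (3*(3 - 5)² + 3*(1 + 6*3))²*(1 - 4)) = 1/(814 + (3*(-2)² + 3*(1 + 18))²*(-3)) = 1/(814 + (3*4 + 3*19)²*(-3)) = 1/(814 + (12 + 57)²*(-3)) = 1/(814 + 69²*(-3)) = 1/(814 + 4761*(-3)) = 1/(814 - 14283) = 1/(-13469) = -1/13469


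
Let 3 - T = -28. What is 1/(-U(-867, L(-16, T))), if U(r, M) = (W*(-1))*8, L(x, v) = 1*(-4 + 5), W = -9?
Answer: -1/72 ≈ -0.013889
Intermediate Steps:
T = 31 (T = 3 - 1*(-28) = 3 + 28 = 31)
L(x, v) = 1 (L(x, v) = 1*1 = 1)
U(r, M) = 72 (U(r, M) = -9*(-1)*8 = 9*8 = 72)
1/(-U(-867, L(-16, T))) = 1/(-1*72) = 1/(-72) = -1/72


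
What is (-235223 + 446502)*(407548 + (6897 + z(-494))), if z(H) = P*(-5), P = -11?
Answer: 87575145500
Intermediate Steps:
z(H) = 55 (z(H) = -11*(-5) = 55)
(-235223 + 446502)*(407548 + (6897 + z(-494))) = (-235223 + 446502)*(407548 + (6897 + 55)) = 211279*(407548 + 6952) = 211279*414500 = 87575145500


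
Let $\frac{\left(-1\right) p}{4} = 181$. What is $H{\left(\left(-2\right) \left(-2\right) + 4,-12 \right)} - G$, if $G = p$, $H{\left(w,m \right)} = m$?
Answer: $712$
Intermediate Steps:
$p = -724$ ($p = \left(-4\right) 181 = -724$)
$G = -724$
$H{\left(\left(-2\right) \left(-2\right) + 4,-12 \right)} - G = -12 - -724 = -12 + 724 = 712$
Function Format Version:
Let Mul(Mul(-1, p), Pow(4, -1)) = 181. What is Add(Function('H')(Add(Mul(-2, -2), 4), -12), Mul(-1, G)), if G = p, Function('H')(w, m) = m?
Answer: 712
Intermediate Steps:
p = -724 (p = Mul(-4, 181) = -724)
G = -724
Add(Function('H')(Add(Mul(-2, -2), 4), -12), Mul(-1, G)) = Add(-12, Mul(-1, -724)) = Add(-12, 724) = 712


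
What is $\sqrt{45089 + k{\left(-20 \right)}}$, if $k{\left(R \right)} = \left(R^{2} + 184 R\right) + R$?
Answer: $\sqrt{41789} \approx 204.42$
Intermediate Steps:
$k{\left(R \right)} = R^{2} + 185 R$
$\sqrt{45089 + k{\left(-20 \right)}} = \sqrt{45089 - 20 \left(185 - 20\right)} = \sqrt{45089 - 3300} = \sqrt{41789}$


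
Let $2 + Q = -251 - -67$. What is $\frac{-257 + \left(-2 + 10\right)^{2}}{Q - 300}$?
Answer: $\frac{193}{486} \approx 0.39712$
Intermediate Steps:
$Q = -186$ ($Q = -2 - 184 = -186$)
$\frac{-257 + \left(-2 + 10\right)^{2}}{Q - 300} = \frac{-257 + \left(-2 + 10\right)^{2}}{-186 - 300} = \frac{-257 + 8^{2}}{-486} = \left(-257 + 64\right) \left(- \frac{1}{486}\right) = \left(-193\right) \left(- \frac{1}{486}\right) = \frac{193}{486}$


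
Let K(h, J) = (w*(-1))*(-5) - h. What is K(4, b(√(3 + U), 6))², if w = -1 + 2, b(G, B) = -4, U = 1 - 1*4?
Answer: 1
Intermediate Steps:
U = -3 (U = 1 - 4 = -3)
w = 1
K(h, J) = 5 - h (K(h, J) = (1*(-1))*(-5) - h = -1*(-5) - h = 5 - h)
K(4, b(√(3 + U), 6))² = (5 - 1*4)² = (5 - 4)² = 1² = 1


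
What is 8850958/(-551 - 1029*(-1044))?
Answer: 8850958/1073725 ≈ 8.2432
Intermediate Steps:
8850958/(-551 - 1029*(-1044)) = 8850958/(-551 + 1074276) = 8850958/1073725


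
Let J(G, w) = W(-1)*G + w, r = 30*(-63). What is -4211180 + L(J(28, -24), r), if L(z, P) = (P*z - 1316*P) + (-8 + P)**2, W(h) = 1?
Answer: 1870904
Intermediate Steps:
r = -1890
J(G, w) = G + w (J(G, w) = 1*G + w = G + w)
L(z, P) = (-8 + P)**2 - 1316*P + P*z (L(z, P) = (-1316*P + P*z) + (-8 + P)**2 = (-8 + P)**2 - 1316*P + P*z)
-4211180 + L(J(28, -24), r) = -4211180 + ((-8 - 1890)**2 - 1316*(-1890) - 1890*(28 - 24)) = -4211180 + ((-1898)**2 + 2487240 - 1890*4) = -4211180 + (3602404 + 2487240 - 7560) = -4211180 + 6082084 = 1870904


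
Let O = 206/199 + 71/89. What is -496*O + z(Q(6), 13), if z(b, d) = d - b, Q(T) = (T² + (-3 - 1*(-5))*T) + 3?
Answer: -16774666/17711 ≈ -947.13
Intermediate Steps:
Q(T) = 3 + T² + 2*T (Q(T) = (T² + (-3 + 5)*T) + 3 = (T² + 2*T) + 3 = 3 + T² + 2*T)
O = 32463/17711 (O = 206*(1/199) + 71*(1/89) = 206/199 + 71/89 = 32463/17711 ≈ 1.8329)
-496*O + z(Q(6), 13) = -496*32463/17711 + (13 - (3 + 6² + 2*6)) = -16101648/17711 + (13 - (3 + 36 + 12)) = -16101648/17711 + (13 - 1*51) = -16101648/17711 + (13 - 51) = -16101648/17711 - 38 = -16774666/17711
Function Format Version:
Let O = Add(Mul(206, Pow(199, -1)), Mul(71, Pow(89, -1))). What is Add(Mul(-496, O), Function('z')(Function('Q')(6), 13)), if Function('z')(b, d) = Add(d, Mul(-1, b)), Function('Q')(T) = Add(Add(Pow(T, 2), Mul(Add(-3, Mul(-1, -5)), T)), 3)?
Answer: Rational(-16774666, 17711) ≈ -947.13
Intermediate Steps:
Function('Q')(T) = Add(3, Pow(T, 2), Mul(2, T)) (Function('Q')(T) = Add(Add(Pow(T, 2), Mul(Add(-3, 5), T)), 3) = Add(Add(Pow(T, 2), Mul(2, T)), 3) = Add(3, Pow(T, 2), Mul(2, T)))
O = Rational(32463, 17711) (O = Add(Mul(206, Rational(1, 199)), Mul(71, Rational(1, 89))) = Add(Rational(206, 199), Rational(71, 89)) = Rational(32463, 17711) ≈ 1.8329)
Add(Mul(-496, O), Function('z')(Function('Q')(6), 13)) = Add(Mul(-496, Rational(32463, 17711)), Add(13, Mul(-1, Add(3, Pow(6, 2), Mul(2, 6))))) = Add(Rational(-16101648, 17711), Add(13, Mul(-1, Add(3, 36, 12)))) = Add(Rational(-16101648, 17711), Add(13, Mul(-1, 51))) = Add(Rational(-16101648, 17711), Add(13, -51)) = Add(Rational(-16101648, 17711), -38) = Rational(-16774666, 17711)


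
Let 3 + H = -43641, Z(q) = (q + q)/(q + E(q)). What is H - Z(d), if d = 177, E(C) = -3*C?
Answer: -43643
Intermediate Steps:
Z(q) = -1 (Z(q) = (q + q)/(q - 3*q) = (2*q)/((-2*q)) = (2*q)*(-1/(2*q)) = -1)
H = -43644 (H = -3 - 43641 = -43644)
H - Z(d) = -43644 - 1*(-1) = -43644 + 1 = -43643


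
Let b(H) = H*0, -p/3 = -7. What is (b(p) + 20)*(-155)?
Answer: -3100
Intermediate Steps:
p = 21 (p = -3*(-7) = 21)
b(H) = 0
(b(p) + 20)*(-155) = (0 + 20)*(-155) = 20*(-155) = -3100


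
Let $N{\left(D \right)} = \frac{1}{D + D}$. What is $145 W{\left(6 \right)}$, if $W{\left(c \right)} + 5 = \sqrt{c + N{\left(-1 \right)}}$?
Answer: $-725 + \frac{145 \sqrt{22}}{2} \approx -384.94$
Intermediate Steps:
$N{\left(D \right)} = \frac{1}{2 D}$
$W{\left(c \right)} = -5 + \sqrt{- \frac{1}{2} + c}$ ($W{\left(c \right)} = -5 + \sqrt{c + \frac{1}{2 \left(-1\right)}} = -5 + \sqrt{c + \frac{1}{2} \left(-1\right)} = -5 + \sqrt{c - \frac{1}{2}} = -5 + \sqrt{- \frac{1}{2} + c}$)
$145 W{\left(6 \right)} = 145 \left(-5 + \frac{\sqrt{-2 + 4 \cdot 6}}{2}\right) = 145 \left(-5 + \frac{\sqrt{-2 + 24}}{2}\right) = 145 \left(-5 + \frac{\sqrt{22}}{2}\right) = -725 + \frac{145 \sqrt{22}}{2}$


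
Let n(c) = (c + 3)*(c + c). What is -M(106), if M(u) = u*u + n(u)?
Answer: -34344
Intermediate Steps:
n(c) = 2*c*(3 + c) (n(c) = (3 + c)*(2*c) = 2*c*(3 + c))
M(u) = u² + 2*u*(3 + u) (M(u) = u*u + 2*u*(3 + u) = u² + 2*u*(3 + u))
-M(106) = -3*106*(2 + 106) = -3*106*108 = -1*34344 = -34344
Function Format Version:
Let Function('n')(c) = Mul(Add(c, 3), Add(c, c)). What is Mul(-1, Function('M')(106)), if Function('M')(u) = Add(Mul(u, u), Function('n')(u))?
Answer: -34344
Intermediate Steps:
Function('n')(c) = Mul(2, c, Add(3, c)) (Function('n')(c) = Mul(Add(3, c), Mul(2, c)) = Mul(2, c, Add(3, c)))
Function('M')(u) = Add(Pow(u, 2), Mul(2, u, Add(3, u))) (Function('M')(u) = Add(Mul(u, u), Mul(2, u, Add(3, u))) = Add(Pow(u, 2), Mul(2, u, Add(3, u))))
Mul(-1, Function('M')(106)) = Mul(-1, Mul(3, 106, Add(2, 106))) = Mul(-1, Mul(3, 106, 108)) = Mul(-1, 34344) = -34344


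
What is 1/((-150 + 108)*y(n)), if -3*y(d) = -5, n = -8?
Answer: -1/70 ≈ -0.014286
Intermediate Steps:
y(d) = 5/3 (y(d) = -⅓*(-5) = 5/3)
1/((-150 + 108)*y(n)) = 1/((-150 + 108)*(5/3)) = 1/(-42*5/3) = 1/(-70) = -1/70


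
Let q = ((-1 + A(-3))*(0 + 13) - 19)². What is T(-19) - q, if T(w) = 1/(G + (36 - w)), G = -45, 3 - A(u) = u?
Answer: -21159/10 ≈ -2115.9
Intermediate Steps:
A(u) = 3 - u
T(w) = 1/(-9 - w) (T(w) = 1/(-45 + (36 - w)) = 1/(-9 - w))
q = 2116 (q = ((-1 + (3 - 1*(-3)))*(0 + 13) - 19)² = ((-1 + (3 + 3))*13 - 19)² = ((-1 + 6)*13 - 19)² = (5*13 - 19)² = (65 - 19)² = 46² = 2116)
T(-19) - q = -1/(9 - 19) - 1*2116 = -1/(-10) - 2116 = -1*(-⅒) - 2116 = ⅒ - 2116 = -21159/10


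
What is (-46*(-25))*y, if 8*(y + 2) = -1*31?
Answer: -27025/4 ≈ -6756.3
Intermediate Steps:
y = -47/8 (y = -2 + (-1*31)/8 = -2 + (⅛)*(-31) = -2 - 31/8 = -47/8 ≈ -5.8750)
(-46*(-25))*y = -46*(-25)*(-47/8) = 1150*(-47/8) = -27025/4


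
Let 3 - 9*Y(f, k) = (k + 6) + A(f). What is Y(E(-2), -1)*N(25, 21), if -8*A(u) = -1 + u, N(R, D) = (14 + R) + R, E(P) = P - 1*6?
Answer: -200/9 ≈ -22.222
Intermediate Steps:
E(P) = -6 + P (E(P) = P - 6 = -6 + P)
N(R, D) = 14 + 2*R
A(u) = ⅛ - u/8 (A(u) = -(-1 + u)/8 = ⅛ - u/8)
Y(f, k) = -25/72 - k/9 + f/72 (Y(f, k) = ⅓ - ((k + 6) + (⅛ - f/8))/9 = ⅓ - ((6 + k) + (⅛ - f/8))/9 = ⅓ - (49/8 + k - f/8)/9 = ⅓ + (-49/72 - k/9 + f/72) = -25/72 - k/9 + f/72)
Y(E(-2), -1)*N(25, 21) = (-25/72 - ⅑*(-1) + (-6 - 2)/72)*(14 + 2*25) = (-25/72 + ⅑ + (1/72)*(-8))*(14 + 50) = (-25/72 + ⅑ - ⅑)*64 = -25/72*64 = -200/9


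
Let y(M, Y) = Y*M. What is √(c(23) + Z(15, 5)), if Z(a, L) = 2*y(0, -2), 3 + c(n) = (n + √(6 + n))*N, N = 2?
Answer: √(43 + 2*√29) ≈ 7.3328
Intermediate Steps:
y(M, Y) = M*Y
c(n) = -3 + 2*n + 2*√(6 + n) (c(n) = -3 + (n + √(6 + n))*2 = -3 + (2*n + 2*√(6 + n)) = -3 + 2*n + 2*√(6 + n))
Z(a, L) = 0 (Z(a, L) = 2*(0*(-2)) = 2*0 = 0)
√(c(23) + Z(15, 5)) = √((-3 + 2*23 + 2*√(6 + 23)) + 0) = √((-3 + 46 + 2*√29) + 0) = √((43 + 2*√29) + 0) = √(43 + 2*√29)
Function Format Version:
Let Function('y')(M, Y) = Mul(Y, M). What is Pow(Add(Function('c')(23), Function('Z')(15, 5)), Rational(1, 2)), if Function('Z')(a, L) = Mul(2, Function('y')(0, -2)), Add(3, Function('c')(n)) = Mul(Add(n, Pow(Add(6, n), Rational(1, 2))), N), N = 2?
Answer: Pow(Add(43, Mul(2, Pow(29, Rational(1, 2)))), Rational(1, 2)) ≈ 7.3328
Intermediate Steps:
Function('y')(M, Y) = Mul(M, Y)
Function('c')(n) = Add(-3, Mul(2, n), Mul(2, Pow(Add(6, n), Rational(1, 2)))) (Function('c')(n) = Add(-3, Mul(Add(n, Pow(Add(6, n), Rational(1, 2))), 2)) = Add(-3, Add(Mul(2, n), Mul(2, Pow(Add(6, n), Rational(1, 2))))) = Add(-3, Mul(2, n), Mul(2, Pow(Add(6, n), Rational(1, 2)))))
Function('Z')(a, L) = 0 (Function('Z')(a, L) = Mul(2, Mul(0, -2)) = Mul(2, 0) = 0)
Pow(Add(Function('c')(23), Function('Z')(15, 5)), Rational(1, 2)) = Pow(Add(Add(-3, Mul(2, 23), Mul(2, Pow(Add(6, 23), Rational(1, 2)))), 0), Rational(1, 2)) = Pow(Add(Add(-3, 46, Mul(2, Pow(29, Rational(1, 2)))), 0), Rational(1, 2)) = Pow(Add(Add(43, Mul(2, Pow(29, Rational(1, 2)))), 0), Rational(1, 2)) = Pow(Add(43, Mul(2, Pow(29, Rational(1, 2)))), Rational(1, 2))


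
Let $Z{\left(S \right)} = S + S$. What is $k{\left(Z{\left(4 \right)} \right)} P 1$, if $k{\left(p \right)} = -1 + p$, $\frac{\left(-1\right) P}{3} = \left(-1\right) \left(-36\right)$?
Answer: $-756$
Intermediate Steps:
$Z{\left(S \right)} = 2 S$
$P = -108$ ($P = - 3 \left(\left(-1\right) \left(-36\right)\right) = \left(-3\right) 36 = -108$)
$k{\left(Z{\left(4 \right)} \right)} P 1 = \left(-1 + 2 \cdot 4\right) \left(-108\right) 1 = \left(-1 + 8\right) \left(-108\right) 1 = 7 \left(-108\right) 1 = \left(-756\right) 1 = -756$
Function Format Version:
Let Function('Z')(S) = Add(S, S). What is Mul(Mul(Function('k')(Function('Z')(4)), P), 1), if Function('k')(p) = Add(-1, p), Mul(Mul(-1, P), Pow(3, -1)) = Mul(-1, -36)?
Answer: -756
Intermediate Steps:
Function('Z')(S) = Mul(2, S)
P = -108 (P = Mul(-3, Mul(-1, -36)) = Mul(-3, 36) = -108)
Mul(Mul(Function('k')(Function('Z')(4)), P), 1) = Mul(Mul(Add(-1, Mul(2, 4)), -108), 1) = Mul(Mul(Add(-1, 8), -108), 1) = Mul(Mul(7, -108), 1) = Mul(-756, 1) = -756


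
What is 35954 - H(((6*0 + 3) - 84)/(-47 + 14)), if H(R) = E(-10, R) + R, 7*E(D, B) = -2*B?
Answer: 2768323/77 ≈ 35952.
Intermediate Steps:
E(D, B) = -2*B/7 (E(D, B) = (-2*B)/7 = -2*B/7)
H(R) = 5*R/7 (H(R) = -2*R/7 + R = 5*R/7)
35954 - H(((6*0 + 3) - 84)/(-47 + 14)) = 35954 - 5*((6*0 + 3) - 84)/(-47 + 14)/7 = 35954 - 5*((0 + 3) - 84)/(-33)/7 = 35954 - 5*(3 - 84)*(-1/33)/7 = 35954 - 5*(-81*(-1/33))/7 = 35954 - 5*27/(7*11) = 35954 - 1*135/77 = 35954 - 135/77 = 2768323/77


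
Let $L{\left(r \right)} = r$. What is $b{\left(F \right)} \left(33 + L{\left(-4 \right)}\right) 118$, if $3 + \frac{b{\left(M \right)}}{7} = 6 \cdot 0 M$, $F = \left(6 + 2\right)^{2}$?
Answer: $-71862$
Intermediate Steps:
$F = 64$ ($F = 8^{2} = 64$)
$b{\left(M \right)} = -21$ ($b{\left(M \right)} = -21 + 7 \cdot 6 \cdot 0 M = -21 + 7 \cdot 0 M = -21 + 7 \cdot 0 = -21 + 0 = -21$)
$b{\left(F \right)} \left(33 + L{\left(-4 \right)}\right) 118 = - 21 \left(33 - 4\right) 118 = \left(-21\right) 29 \cdot 118 = \left(-609\right) 118 = -71862$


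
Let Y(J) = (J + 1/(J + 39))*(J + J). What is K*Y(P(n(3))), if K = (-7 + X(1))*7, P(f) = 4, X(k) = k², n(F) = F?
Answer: -58128/43 ≈ -1351.8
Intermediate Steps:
K = -42 (K = (-7 + 1²)*7 = (-7 + 1)*7 = -6*7 = -42)
Y(J) = 2*J*(J + 1/(39 + J)) (Y(J) = (J + 1/(39 + J))*(2*J) = 2*J*(J + 1/(39 + J)))
K*Y(P(n(3))) = -84*4*(1 + 4² + 39*4)/(39 + 4) = -84*4*(1 + 16 + 156)/43 = -84*4*173/43 = -42*1384/43 = -58128/43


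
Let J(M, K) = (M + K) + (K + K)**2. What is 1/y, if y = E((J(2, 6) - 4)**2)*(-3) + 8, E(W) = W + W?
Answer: -1/131416 ≈ -7.6094e-6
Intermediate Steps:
J(M, K) = K + M + 4*K**2 (J(M, K) = (K + M) + (2*K)**2 = (K + M) + 4*K**2 = K + M + 4*K**2)
E(W) = 2*W
y = -131416 (y = (2*((6 + 2 + 4*6**2) - 4)**2)*(-3) + 8 = (2*((6 + 2 + 4*36) - 4)**2)*(-3) + 8 = (2*((6 + 2 + 144) - 4)**2)*(-3) + 8 = (2*(152 - 4)**2)*(-3) + 8 = (2*148**2)*(-3) + 8 = (2*21904)*(-3) + 8 = 43808*(-3) + 8 = -131424 + 8 = -131416)
1/y = 1/(-131416) = -1/131416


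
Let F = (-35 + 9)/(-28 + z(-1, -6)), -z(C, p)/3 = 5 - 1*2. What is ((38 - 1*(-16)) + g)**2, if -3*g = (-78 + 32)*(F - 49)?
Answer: 5807659264/12321 ≈ 4.7136e+5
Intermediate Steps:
z(C, p) = -9 (z(C, p) = -3*(5 - 1*2) = -3*(5 - 2) = -3*3 = -9)
F = 26/37 (F = (-35 + 9)/(-28 - 9) = -26/(-37) = -26*(-1/37) = 26/37 ≈ 0.70270)
g = -82202/111 (g = -(-78 + 32)*(26/37 - 49)/3 = -(-46)*(-1787)/(3*37) = -1/3*82202/37 = -82202/111 ≈ -740.56)
((38 - 1*(-16)) + g)**2 = ((38 - 1*(-16)) - 82202/111)**2 = ((38 + 16) - 82202/111)**2 = (54 - 82202/111)**2 = (-76208/111)**2 = 5807659264/12321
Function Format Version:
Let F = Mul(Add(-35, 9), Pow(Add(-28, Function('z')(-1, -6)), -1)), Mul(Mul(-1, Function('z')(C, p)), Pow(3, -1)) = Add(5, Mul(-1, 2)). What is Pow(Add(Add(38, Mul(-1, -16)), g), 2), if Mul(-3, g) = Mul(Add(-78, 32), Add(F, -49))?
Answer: Rational(5807659264, 12321) ≈ 4.7136e+5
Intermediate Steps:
Function('z')(C, p) = -9 (Function('z')(C, p) = Mul(-3, Add(5, Mul(-1, 2))) = Mul(-3, Add(5, -2)) = Mul(-3, 3) = -9)
F = Rational(26, 37) (F = Mul(Add(-35, 9), Pow(Add(-28, -9), -1)) = Mul(-26, Pow(-37, -1)) = Mul(-26, Rational(-1, 37)) = Rational(26, 37) ≈ 0.70270)
g = Rational(-82202, 111) (g = Mul(Rational(-1, 3), Mul(Add(-78, 32), Add(Rational(26, 37), -49))) = Mul(Rational(-1, 3), Mul(-46, Rational(-1787, 37))) = Mul(Rational(-1, 3), Rational(82202, 37)) = Rational(-82202, 111) ≈ -740.56)
Pow(Add(Add(38, Mul(-1, -16)), g), 2) = Pow(Add(Add(38, Mul(-1, -16)), Rational(-82202, 111)), 2) = Pow(Add(Add(38, 16), Rational(-82202, 111)), 2) = Pow(Add(54, Rational(-82202, 111)), 2) = Pow(Rational(-76208, 111), 2) = Rational(5807659264, 12321)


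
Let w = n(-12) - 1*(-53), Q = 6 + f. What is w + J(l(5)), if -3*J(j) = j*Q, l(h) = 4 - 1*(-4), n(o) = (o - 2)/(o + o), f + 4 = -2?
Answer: 643/12 ≈ 53.583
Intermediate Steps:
f = -6 (f = -4 - 2 = -6)
Q = 0 (Q = 6 - 6 = 0)
n(o) = (-2 + o)/(2*o) (n(o) = (-2 + o)/((2*o)) = (-2 + o)*(1/(2*o)) = (-2 + o)/(2*o))
w = 643/12 (w = (½)*(-2 - 12)/(-12) - 1*(-53) = (½)*(-1/12)*(-14) + 53 = 7/12 + 53 = 643/12 ≈ 53.583)
l(h) = 8 (l(h) = 4 + 4 = 8)
J(j) = 0 (J(j) = -j*0/3 = -⅓*0 = 0)
w + J(l(5)) = 643/12 + 0 = 643/12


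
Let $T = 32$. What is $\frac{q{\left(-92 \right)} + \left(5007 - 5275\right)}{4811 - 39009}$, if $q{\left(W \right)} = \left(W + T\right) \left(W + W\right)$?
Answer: $- \frac{5386}{17099} \approx -0.31499$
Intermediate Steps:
$q{\left(W \right)} = 2 W \left(32 + W\right)$ ($q{\left(W \right)} = \left(W + 32\right) \left(W + W\right) = \left(32 + W\right) 2 W = 2 W \left(32 + W\right)$)
$\frac{q{\left(-92 \right)} + \left(5007 - 5275\right)}{4811 - 39009} = \frac{2 \left(-92\right) \left(32 - 92\right) + \left(5007 - 5275\right)}{4811 - 39009} = \frac{2 \left(-92\right) \left(-60\right) + \left(5007 - 5275\right)}{-34198} = \left(11040 - 268\right) \left(- \frac{1}{34198}\right) = 10772 \left(- \frac{1}{34198}\right) = - \frac{5386}{17099}$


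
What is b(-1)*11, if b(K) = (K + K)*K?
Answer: 22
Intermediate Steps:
b(K) = 2*K² (b(K) = (2*K)*K = 2*K²)
b(-1)*11 = (2*(-1)²)*11 = (2*1)*11 = 2*11 = 22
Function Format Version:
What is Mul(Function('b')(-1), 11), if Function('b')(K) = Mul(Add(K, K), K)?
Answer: 22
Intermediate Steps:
Function('b')(K) = Mul(2, Pow(K, 2)) (Function('b')(K) = Mul(Mul(2, K), K) = Mul(2, Pow(K, 2)))
Mul(Function('b')(-1), 11) = Mul(Mul(2, Pow(-1, 2)), 11) = Mul(Mul(2, 1), 11) = Mul(2, 11) = 22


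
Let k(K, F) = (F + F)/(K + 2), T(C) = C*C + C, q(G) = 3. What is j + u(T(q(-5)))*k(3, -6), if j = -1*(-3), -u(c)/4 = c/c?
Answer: 63/5 ≈ 12.600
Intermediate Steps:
T(C) = C + C² (T(C) = C² + C = C + C²)
u(c) = -4 (u(c) = -4*c/c = -4*1 = -4)
j = 3
k(K, F) = 2*F/(2 + K) (k(K, F) = (2*F)/(2 + K) = 2*F/(2 + K))
j + u(T(q(-5)))*k(3, -6) = 3 - 8*(-6)/(2 + 3) = 3 - 8*(-6)/5 = 3 - 4*(-12/5) = 3 + 48/5 = 63/5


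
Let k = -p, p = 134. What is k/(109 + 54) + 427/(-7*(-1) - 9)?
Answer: -69869/326 ≈ -214.32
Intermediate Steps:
k = -134 (k = -1*134 = -134)
k/(109 + 54) + 427/(-7*(-1) - 9) = -134/(109 + 54) + 427/(-7*(-1) - 9) = -134/163 + 427/(7 - 9) = -134*1/163 + 427/(-2) = -134/163 + 427*(-½) = -134/163 - 427/2 = -69869/326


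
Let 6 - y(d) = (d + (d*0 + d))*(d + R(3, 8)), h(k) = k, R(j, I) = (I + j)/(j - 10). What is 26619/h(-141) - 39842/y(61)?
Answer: -19856446/108335 ≈ -183.29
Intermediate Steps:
R(j, I) = (I + j)/(-10 + j)
y(d) = 6 - 2*d*(-11/7 + d) (y(d) = 6 - (d + (d*0 + d))*(d + (8 + 3)/(-10 + 3)) = 6 - (d + (0 + d))*(d + 11/(-7)) = 6 - (d + d)*(d - ⅐*11) = 6 - 2*d*(d - 11/7) = 6 - 2*d*(-11/7 + d))
26619/h(-141) - 39842/y(61) = 26619/(-141) - 39842/(6 - 2*61² + (22/7)*61) = 26619*(-1/141) - 39842/(6 - 2*3721 + 1342/7) = -8873/47 - 39842/(6 - 7442 + 1342/7) = -8873/47 - 39842/(-50710/7) = -8873/47 - 39842*(-7/50710) = -8873/47 + 12677/2305 = -19856446/108335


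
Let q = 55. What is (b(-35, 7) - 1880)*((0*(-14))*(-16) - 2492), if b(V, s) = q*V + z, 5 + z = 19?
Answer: 9447172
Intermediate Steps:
z = 14 (z = -5 + 19 = 14)
b(V, s) = 14 + 55*V (b(V, s) = 55*V + 14 = 14 + 55*V)
(b(-35, 7) - 1880)*((0*(-14))*(-16) - 2492) = ((14 + 55*(-35)) - 1880)*((0*(-14))*(-16) - 2492) = ((14 - 1925) - 1880)*(0*(-16) - 2492) = (-1911 - 1880)*(0 - 2492) = -3791*(-2492) = 9447172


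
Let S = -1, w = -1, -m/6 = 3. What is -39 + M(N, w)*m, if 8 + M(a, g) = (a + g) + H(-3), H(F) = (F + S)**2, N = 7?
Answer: -291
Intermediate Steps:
m = -18 (m = -6*3 = -18)
H(F) = (-1 + F)**2 (H(F) = (F - 1)**2 = (-1 + F)**2)
M(a, g) = 8 + a + g (M(a, g) = -8 + ((a + g) + (-1 - 3)**2) = -8 + ((a + g) + (-4)**2) = -8 + ((a + g) + 16) = -8 + (16 + a + g) = 8 + a + g)
-39 + M(N, w)*m = -39 + (8 + 7 - 1)*(-18) = -39 + 14*(-18) = -39 - 252 = -291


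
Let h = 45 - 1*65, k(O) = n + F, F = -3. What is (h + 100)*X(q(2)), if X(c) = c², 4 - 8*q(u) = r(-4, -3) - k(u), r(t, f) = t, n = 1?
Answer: 45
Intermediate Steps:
k(O) = -2 (k(O) = 1 - 3 = -2)
q(u) = ¾ (q(u) = ½ - (-4 - 1*(-2))/8 = ½ - (-4 + 2)/8 = ½ - ⅛*(-2) = ½ + ¼ = ¾)
h = -20 (h = 45 - 65 = -20)
(h + 100)*X(q(2)) = (-20 + 100)*(¾)² = 80*(9/16) = 45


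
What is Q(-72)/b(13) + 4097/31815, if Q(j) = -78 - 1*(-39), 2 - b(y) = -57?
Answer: -999062/1877085 ≈ -0.53224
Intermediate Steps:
b(y) = 59 (b(y) = 2 - 1*(-57) = 2 + 57 = 59)
Q(j) = -39 (Q(j) = -78 + 39 = -39)
Q(-72)/b(13) + 4097/31815 = -39/59 + 4097/31815 = -999062/1877085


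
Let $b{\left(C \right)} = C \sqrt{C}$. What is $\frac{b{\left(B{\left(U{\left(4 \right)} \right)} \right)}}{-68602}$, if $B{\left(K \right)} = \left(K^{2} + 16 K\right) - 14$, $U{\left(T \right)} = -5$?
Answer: $\frac{69 i \sqrt{69}}{68602} \approx 0.0083548 i$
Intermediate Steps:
$B{\left(K \right)} = -14 + K^{2} + 16 K$
$b{\left(C \right)} = C^{\frac{3}{2}}$
$\frac{b{\left(B{\left(U{\left(4 \right)} \right)} \right)}}{-68602} = \frac{\left(-14 + \left(-5\right)^{2} + 16 \left(-5\right)\right)^{\frac{3}{2}}}{-68602} = \left(-14 + 25 - 80\right)^{\frac{3}{2}} \left(- \frac{1}{68602}\right) = \left(-69\right)^{\frac{3}{2}} \left(- \frac{1}{68602}\right) = - 69 i \sqrt{69} \left(- \frac{1}{68602}\right) = \frac{69 i \sqrt{69}}{68602}$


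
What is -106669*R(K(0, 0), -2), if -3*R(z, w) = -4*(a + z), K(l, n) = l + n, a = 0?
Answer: 0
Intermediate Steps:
R(z, w) = 4*z/3 (R(z, w) = -(-4)*(0 + z)/3 = -(-4)*z/3 = 4*z/3)
-106669*R(K(0, 0), -2) = -426676*(0 + 0)/3 = -426676*0/3 = -106669*0 = 0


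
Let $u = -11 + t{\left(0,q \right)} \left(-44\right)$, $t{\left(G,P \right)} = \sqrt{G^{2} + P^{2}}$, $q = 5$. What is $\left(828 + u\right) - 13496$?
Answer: $-12899$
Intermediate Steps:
$u = -231$ ($u = -11 + \sqrt{0^{2} + 5^{2}} \left(-44\right) = -11 + \sqrt{0 + 25} \left(-44\right) = -11 + \sqrt{25} \left(-44\right) = -11 + 5 \left(-44\right) = -11 - 220 = -231$)
$\left(828 + u\right) - 13496 = \left(828 - 231\right) - 13496 = 597 - 13496 = -12899$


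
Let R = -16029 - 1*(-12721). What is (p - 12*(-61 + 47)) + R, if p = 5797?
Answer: 2657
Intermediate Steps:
R = -3308 (R = -16029 + 12721 = -3308)
(p - 12*(-61 + 47)) + R = (5797 - 12*(-61 + 47)) - 3308 = (5797 - 12*(-14)) - 3308 = (5797 - 1*(-168)) - 3308 = (5797 + 168) - 3308 = 5965 - 3308 = 2657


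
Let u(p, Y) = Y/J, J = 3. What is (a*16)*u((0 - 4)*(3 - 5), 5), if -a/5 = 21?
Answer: -2800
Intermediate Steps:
u(p, Y) = Y/3
a = -105 (a = -5*21 = -105)
(a*16)*u((0 - 4)*(3 - 5), 5) = (-105*16)*((⅓)*5) = -1680*5/3 = -2800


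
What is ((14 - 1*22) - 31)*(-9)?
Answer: 351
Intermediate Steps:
((14 - 1*22) - 31)*(-9) = ((14 - 22) - 31)*(-9) = (-8 - 31)*(-9) = -39*(-9) = 351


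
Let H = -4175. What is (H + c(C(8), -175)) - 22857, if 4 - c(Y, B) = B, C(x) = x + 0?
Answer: -26853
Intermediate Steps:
C(x) = x
c(Y, B) = 4 - B
(H + c(C(8), -175)) - 22857 = (-4175 + (4 - 1*(-175))) - 22857 = (-4175 + (4 + 175)) - 22857 = (-4175 + 179) - 22857 = -3996 - 22857 = -26853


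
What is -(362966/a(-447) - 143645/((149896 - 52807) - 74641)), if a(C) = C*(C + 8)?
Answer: 20040028517/4405038384 ≈ 4.5493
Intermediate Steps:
a(C) = C*(8 + C)
-(362966/a(-447) - 143645/((149896 - 52807) - 74641)) = -(362966/((-447*(8 - 447))) - 143645/((149896 - 52807) - 74641)) = -(362966/((-447*(-439))) - 143645/(97089 - 74641)) = -(362966/196233 - 143645/22448) = -1*(-20040028517/4405038384) = 20040028517/4405038384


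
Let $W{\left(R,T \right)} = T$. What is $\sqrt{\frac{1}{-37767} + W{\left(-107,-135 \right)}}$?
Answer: $\frac{i \sqrt{192556786782}}{37767} \approx 11.619 i$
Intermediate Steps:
$\sqrt{\frac{1}{-37767} + W{\left(-107,-135 \right)}} = \sqrt{\frac{1}{-37767} - 135} = \sqrt{- \frac{1}{37767} - 135} = \sqrt{- \frac{5098546}{37767}} = \frac{i \sqrt{192556786782}}{37767}$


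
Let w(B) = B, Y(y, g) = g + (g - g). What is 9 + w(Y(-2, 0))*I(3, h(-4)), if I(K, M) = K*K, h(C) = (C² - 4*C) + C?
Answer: 9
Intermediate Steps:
Y(y, g) = g (Y(y, g) = g + 0 = g)
h(C) = C² - 3*C
I(K, M) = K²
9 + w(Y(-2, 0))*I(3, h(-4)) = 9 + 0*3² = 9 + 0*9 = 9 + 0 = 9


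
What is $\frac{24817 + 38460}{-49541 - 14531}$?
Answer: $- \frac{63277}{64072} \approx -0.98759$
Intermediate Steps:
$\frac{24817 + 38460}{-49541 - 14531} = \frac{63277}{-64072} = 63277 \left(- \frac{1}{64072}\right) = - \frac{63277}{64072}$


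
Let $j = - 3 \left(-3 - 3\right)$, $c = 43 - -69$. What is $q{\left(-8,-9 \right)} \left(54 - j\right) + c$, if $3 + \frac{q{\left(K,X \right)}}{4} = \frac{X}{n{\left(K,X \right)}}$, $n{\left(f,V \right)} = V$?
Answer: $-176$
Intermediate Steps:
$c = 112$ ($c = 43 + 69 = 112$)
$j = 18$ ($j = \left(-3\right) \left(-6\right) = 18$)
$q{\left(K,X \right)} = -8$ ($q{\left(K,X \right)} = -12 + 4 \frac{X}{X} = -12 + 4 \cdot 1 = -12 + 4 = -8$)
$q{\left(-8,-9 \right)} \left(54 - j\right) + c = - 8 \left(54 - 18\right) + 112 = \left(-8\right) 36 + 112 = -288 + 112 = -176$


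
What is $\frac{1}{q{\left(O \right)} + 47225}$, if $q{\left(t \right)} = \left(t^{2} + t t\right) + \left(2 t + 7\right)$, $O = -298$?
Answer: $\frac{1}{224244} \approx 4.4594 \cdot 10^{-6}$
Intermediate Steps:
$q{\left(t \right)} = 7 + 2 t + 2 t^{2}$ ($q{\left(t \right)} = \left(t^{2} + t^{2}\right) + \left(7 + 2 t\right) = 2 t^{2} + \left(7 + 2 t\right) = 7 + 2 t + 2 t^{2}$)
$\frac{1}{q{\left(O \right)} + 47225} = \frac{1}{\left(7 + 2 \left(-298\right) + 2 \left(-298\right)^{2}\right) + 47225} = \frac{1}{\left(7 - 596 + 2 \cdot 88804\right) + 47225} = \frac{1}{\left(7 - 596 + 177608\right) + 47225} = \frac{1}{177019 + 47225} = \frac{1}{224244}$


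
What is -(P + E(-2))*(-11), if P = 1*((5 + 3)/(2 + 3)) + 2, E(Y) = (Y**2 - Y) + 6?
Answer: 858/5 ≈ 171.60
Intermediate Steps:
E(Y) = 6 + Y**2 - Y
P = 18/5 (P = 1*(8/5) + 2 = 8/5 + 2 = 18/5 ≈ 3.6000)
-(P + E(-2))*(-11) = -(18/5 + (6 + (-2)**2 - 1*(-2)))*(-11) = -(18/5 + (6 + 4 + 2))*(-11) = -(18/5 + 12)*(-11) = -78*(-11)/5 = -1*(-858/5) = 858/5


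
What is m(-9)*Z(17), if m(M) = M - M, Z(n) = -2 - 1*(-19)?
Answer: 0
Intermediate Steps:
Z(n) = 17 (Z(n) = -2 + 19 = 17)
m(M) = 0
m(-9)*Z(17) = 0*17 = 0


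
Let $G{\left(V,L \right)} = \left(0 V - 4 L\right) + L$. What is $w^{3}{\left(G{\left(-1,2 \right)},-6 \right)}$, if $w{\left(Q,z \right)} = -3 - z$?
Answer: $27$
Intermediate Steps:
$G{\left(V,L \right)} = - 3 L$ ($G{\left(V,L \right)} = \left(0 - 4 L\right) + L = - 4 L + L = - 3 L$)
$w^{3}{\left(G{\left(-1,2 \right)},-6 \right)} = \left(-3 - -6\right)^{3} = \left(-3 + 6\right)^{3} = 3^{3} = 27$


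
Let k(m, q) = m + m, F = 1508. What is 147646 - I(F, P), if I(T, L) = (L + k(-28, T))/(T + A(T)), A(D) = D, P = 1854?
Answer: 7677561/52 ≈ 1.4765e+5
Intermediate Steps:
k(m, q) = 2*m
I(T, L) = (-56 + L)/(2*T) (I(T, L) = (L + 2*(-28))/(T + T) = (L - 56)/((2*T)) = (-56 + L)*(1/(2*T)) = (-56 + L)/(2*T))
147646 - I(F, P) = 147646 - (-56 + 1854)/(2*1508) = 147646 - 1798/(2*1508) = 147646 - 1*31/52 = 147646 - 31/52 = 7677561/52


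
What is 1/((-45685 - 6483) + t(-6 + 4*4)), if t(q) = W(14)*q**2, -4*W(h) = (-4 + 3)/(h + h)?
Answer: -28/1460679 ≈ -1.9169e-5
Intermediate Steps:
W(h) = 1/(8*h) (W(h) = -(-4 + 3)/(4*(h + h)) = -(-1)/(4*(2*h)) = -(-1)*1/(2*h)/4 = -(-1)/(8*h) = 1/(8*h))
t(q) = q**2/112 (t(q) = ((1/8)/14)*q**2 = ((1/8)*(1/14))*q**2 = q**2/112)
1/((-45685 - 6483) + t(-6 + 4*4)) = 1/((-45685 - 6483) + (-6 + 4*4)**2/112) = 1/(-52168 + (-6 + 16)**2/112) = 1/(-52168 + (1/112)*10**2) = 1/(-52168 + (1/112)*100) = 1/(-52168 + 25/28) = 1/(-1460679/28) = -28/1460679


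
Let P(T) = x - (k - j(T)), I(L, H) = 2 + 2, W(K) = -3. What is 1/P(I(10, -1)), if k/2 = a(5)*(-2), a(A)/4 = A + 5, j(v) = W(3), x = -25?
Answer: 1/132 ≈ 0.0075758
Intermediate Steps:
j(v) = -3
a(A) = 20 + 4*A (a(A) = 4*(A + 5) = 4*(5 + A) = 20 + 4*A)
k = -160 (k = 2*((20 + 4*5)*(-2)) = 2*((20 + 20)*(-2)) = 2*(40*(-2)) = 2*(-80) = -160)
I(L, H) = 4
P(T) = 132 (P(T) = -25 - (-160 - 1*(-3)) = -25 - (-160 + 3) = -25 - 1*(-157) = -25 + 157 = 132)
1/P(I(10, -1)) = 1/132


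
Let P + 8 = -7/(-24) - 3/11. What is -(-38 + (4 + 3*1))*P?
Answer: -65317/264 ≈ -247.41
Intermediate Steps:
P = -2107/264 (P = -8 + (-7/(-24) - 3/11) = -8 + (-7*(-1/24) - 3*1/11) = -8 + (7/24 - 3/11) = -8 + 5/264 = -2107/264 ≈ -7.9811)
-(-38 + (4 + 3*1))*P = -(-38 + (4 + 3*1))*(-2107)/264 = -(-38 + (4 + 3))*(-2107)/264 = -(-38 + 7)*(-2107)/264 = -(-31)*(-2107)/264 = -1*65317/264 = -65317/264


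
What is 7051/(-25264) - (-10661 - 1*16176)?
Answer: 678002917/25264 ≈ 26837.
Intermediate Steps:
7051/(-25264) - (-10661 - 1*16176) = 7051*(-1/25264) - (-10661 - 16176) = -7051/25264 - 1*(-26837) = -7051/25264 + 26837 = 678002917/25264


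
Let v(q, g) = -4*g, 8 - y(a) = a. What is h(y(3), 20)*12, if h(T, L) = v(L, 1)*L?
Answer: -960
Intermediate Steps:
y(a) = 8 - a
h(T, L) = -4*L (h(T, L) = (-4*1)*L = -4*L)
h(y(3), 20)*12 = -4*20*12 = -80*12 = -960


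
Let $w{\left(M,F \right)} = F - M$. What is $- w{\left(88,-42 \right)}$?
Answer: $130$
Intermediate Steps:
$- w{\left(88,-42 \right)} = - (-42 - 88) = \left(-1\right) \left(-130\right) = 130$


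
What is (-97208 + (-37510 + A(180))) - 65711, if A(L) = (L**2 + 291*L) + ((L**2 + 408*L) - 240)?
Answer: -10049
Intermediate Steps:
A(L) = -240 + 2*L**2 + 699*L (A(L) = (L**2 + 291*L) + (-240 + L**2 + 408*L) = -240 + 2*L**2 + 699*L)
(-97208 + (-37510 + A(180))) - 65711 = (-97208 + (-37510 + (-240 + 2*180**2 + 699*180))) - 65711 = (-97208 + (-37510 + (-240 + 2*32400 + 125820))) - 65711 = (-97208 + (-37510 + (-240 + 64800 + 125820))) - 65711 = (-97208 + (-37510 + 190380)) - 65711 = (-97208 + 152870) - 65711 = 55662 - 65711 = -10049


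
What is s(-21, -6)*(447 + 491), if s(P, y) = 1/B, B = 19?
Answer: 938/19 ≈ 49.368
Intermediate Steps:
s(P, y) = 1/19
s(-21, -6)*(447 + 491) = (447 + 491)/19 = (1/19)*938 = 938/19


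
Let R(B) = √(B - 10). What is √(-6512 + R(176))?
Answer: √(-6512 + √166) ≈ 80.617*I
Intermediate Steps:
R(B) = √(-10 + B)
√(-6512 + R(176)) = √(-6512 + √(-10 + 176)) = √(-6512 + √166)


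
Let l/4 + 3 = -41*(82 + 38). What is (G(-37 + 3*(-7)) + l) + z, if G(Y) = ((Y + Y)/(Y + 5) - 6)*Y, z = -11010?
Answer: -1615490/53 ≈ -30481.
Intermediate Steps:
G(Y) = Y*(-6 + 2*Y/(5 + Y)) (G(Y) = ((2*Y)/(5 + Y) - 6)*Y = (2*Y/(5 + Y) - 6)*Y = (-6 + 2*Y/(5 + Y))*Y = Y*(-6 + 2*Y/(5 + Y)))
l = -19692 (l = -12 + 4*(-41*(82 + 38)) = -12 + 4*(-41*120) = -12 + 4*(-4920) = -12 - 19680 = -19692)
(G(-37 + 3*(-7)) + l) + z = (-2*(-37 + 3*(-7))*(15 + 2*(-37 + 3*(-7)))/(5 + (-37 + 3*(-7))) - 19692) - 11010 = (-2*(-37 - 21)*(15 + 2*(-37 - 21))/(5 + (-37 - 21)) - 19692) - 11010 = (-2*(-58)*(15 + 2*(-58))/(5 - 58) - 19692) - 11010 = (-2*(-58)*(15 - 116)/(-53) - 19692) - 11010 = (-2*(-58)*(-1/53)*(-101) - 19692) - 11010 = (11716/53 - 19692) - 11010 = -1031960/53 - 11010 = -1615490/53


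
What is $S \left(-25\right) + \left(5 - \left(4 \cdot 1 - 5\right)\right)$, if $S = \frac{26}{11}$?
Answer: $- \frac{584}{11} \approx -53.091$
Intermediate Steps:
$S = \frac{26}{11}$ ($S = 26 \cdot \frac{1}{11} = \frac{26}{11} \approx 2.3636$)
$S \left(-25\right) + \left(5 - \left(4 \cdot 1 - 5\right)\right) = \frac{26}{11} \left(-25\right) + \left(5 - \left(4 \cdot 1 - 5\right)\right) = - \frac{650}{11} + \left(5 - \left(4 - 5\right)\right) = - \frac{650}{11} + \left(5 - -1\right) = - \frac{650}{11} + \left(5 + 1\right) = - \frac{650}{11} + 6 = - \frac{584}{11}$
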